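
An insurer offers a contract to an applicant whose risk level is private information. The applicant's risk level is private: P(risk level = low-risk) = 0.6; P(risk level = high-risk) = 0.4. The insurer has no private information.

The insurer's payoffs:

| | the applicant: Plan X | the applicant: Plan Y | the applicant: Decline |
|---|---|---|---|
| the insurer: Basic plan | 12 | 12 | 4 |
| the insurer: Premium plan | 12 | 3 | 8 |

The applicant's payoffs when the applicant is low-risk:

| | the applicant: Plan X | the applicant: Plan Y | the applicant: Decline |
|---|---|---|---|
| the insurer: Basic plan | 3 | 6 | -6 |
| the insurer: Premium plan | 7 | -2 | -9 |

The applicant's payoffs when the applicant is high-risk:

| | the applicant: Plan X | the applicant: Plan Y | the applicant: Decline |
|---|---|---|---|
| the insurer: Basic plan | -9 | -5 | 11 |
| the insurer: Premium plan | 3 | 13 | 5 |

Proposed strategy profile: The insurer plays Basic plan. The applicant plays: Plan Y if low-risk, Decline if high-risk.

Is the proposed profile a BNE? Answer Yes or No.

A profile is a BNE iff every type of every player is best-responding given beliefs about the other side.
The insurer plays Basic plan: E[Basic plan] = 0.6·(12) + 0.4·(4) = 8.8; E[Premium plan] = 5. Best-responding. ✓
The applicant (risk level low-risk), facing Basic plan: Plan X gives 3, Plan Y gives 6, Decline gives -6. Proposed Plan Y is best. ✓
The applicant (risk level high-risk), facing Basic plan: Plan X gives -9, Plan Y gives -5, Decline gives 11. Proposed Decline is best. ✓

Yes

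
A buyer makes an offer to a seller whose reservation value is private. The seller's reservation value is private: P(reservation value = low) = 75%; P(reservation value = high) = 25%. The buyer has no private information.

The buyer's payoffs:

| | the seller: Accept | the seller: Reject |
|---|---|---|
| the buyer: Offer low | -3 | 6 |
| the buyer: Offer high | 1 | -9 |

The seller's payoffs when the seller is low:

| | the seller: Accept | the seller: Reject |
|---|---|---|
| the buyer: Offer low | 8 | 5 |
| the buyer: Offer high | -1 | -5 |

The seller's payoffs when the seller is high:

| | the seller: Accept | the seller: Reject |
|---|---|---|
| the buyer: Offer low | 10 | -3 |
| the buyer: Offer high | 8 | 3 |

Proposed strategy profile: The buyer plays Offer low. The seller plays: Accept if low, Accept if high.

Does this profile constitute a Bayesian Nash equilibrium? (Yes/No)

A profile is a BNE iff every type of every player is best-responding given beliefs about the other side.
The buyer plays Offer low: E[Offer low] = 0.75·(-3) + 0.25·(-3) = -3; E[Offer high] = 1. Not best-responding. ✗
The seller (reservation value low), facing Offer low: Accept gives 8, Reject gives 5. Proposed Accept is best. ✓
The seller (reservation value high), facing Offer low: Accept gives 10, Reject gives -3. Proposed Accept is best. ✓

No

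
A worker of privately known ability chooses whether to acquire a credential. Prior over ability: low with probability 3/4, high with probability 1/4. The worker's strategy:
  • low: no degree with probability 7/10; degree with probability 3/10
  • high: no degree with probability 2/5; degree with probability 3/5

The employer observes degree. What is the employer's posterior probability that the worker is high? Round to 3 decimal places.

P(degree) = (3/4)·(3/10) + (1/4)·(3/5) = 3/8
P(high | degree) = ((1/4)·(3/5)) / (3/8) = (3/20) / (3/8) = 2/5

0.400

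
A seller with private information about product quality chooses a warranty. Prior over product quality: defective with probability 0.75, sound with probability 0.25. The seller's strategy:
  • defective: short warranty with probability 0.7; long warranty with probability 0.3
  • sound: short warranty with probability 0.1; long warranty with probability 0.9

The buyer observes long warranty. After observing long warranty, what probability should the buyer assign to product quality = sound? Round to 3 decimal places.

0.500

Apply Bayes' rule using the sender's strategy as the likelihood.
P(long warranty) = 0.75·0.3 + 0.25·0.9 = 0.45
P(sound | long warranty) = (0.25·0.9) / 0.45 = 0.225 / 0.45 = 0.5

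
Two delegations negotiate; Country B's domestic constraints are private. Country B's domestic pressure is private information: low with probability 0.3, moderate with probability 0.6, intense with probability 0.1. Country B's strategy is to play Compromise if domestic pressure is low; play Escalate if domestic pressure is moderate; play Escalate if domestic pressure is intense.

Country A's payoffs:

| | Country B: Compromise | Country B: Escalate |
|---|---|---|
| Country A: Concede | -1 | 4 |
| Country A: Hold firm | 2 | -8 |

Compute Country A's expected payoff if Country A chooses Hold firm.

-5

Take the expectation over Country B's domestic pressure, weighting each type's action by its prior probability.
E[Hold firm] = 0.3·2 + 0.6·(-8) + 0.1·(-8) = 0.6 + (-4.8) + (-0.8) = -5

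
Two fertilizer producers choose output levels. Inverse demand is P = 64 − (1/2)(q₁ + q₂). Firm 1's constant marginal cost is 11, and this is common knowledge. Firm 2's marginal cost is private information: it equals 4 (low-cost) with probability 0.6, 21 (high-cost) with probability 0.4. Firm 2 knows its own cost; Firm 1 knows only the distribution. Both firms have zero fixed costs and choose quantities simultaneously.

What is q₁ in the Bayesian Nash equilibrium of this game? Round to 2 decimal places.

Firm 2 with cost c maximizes (64 − (1/2)(q₁+q₂) − c)·q₂, giving q₂(c) = (64 − c − (1/2)q₁).
E[c₂] = 0.6·4 + 0.4·21 = 10.8
Firm 1's FOC against E[q₂] yields q₁ = (64 − 2·11 + E[c₂])/(3/2) = (64 − 22 + 10.8)/(3/2) = 35.2.

35.20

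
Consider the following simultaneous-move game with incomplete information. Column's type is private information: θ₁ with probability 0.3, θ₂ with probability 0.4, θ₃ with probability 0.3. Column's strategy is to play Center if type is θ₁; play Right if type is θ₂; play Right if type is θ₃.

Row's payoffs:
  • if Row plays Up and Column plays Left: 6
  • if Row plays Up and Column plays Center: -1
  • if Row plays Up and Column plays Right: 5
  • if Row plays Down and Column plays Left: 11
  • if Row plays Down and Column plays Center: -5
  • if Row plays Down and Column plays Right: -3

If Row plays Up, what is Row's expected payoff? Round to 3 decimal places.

E[Up] = 0.3·(-1) + 0.4·5 + 0.3·5 = (-0.3) + 2 + 1.5 = 3.2

3.200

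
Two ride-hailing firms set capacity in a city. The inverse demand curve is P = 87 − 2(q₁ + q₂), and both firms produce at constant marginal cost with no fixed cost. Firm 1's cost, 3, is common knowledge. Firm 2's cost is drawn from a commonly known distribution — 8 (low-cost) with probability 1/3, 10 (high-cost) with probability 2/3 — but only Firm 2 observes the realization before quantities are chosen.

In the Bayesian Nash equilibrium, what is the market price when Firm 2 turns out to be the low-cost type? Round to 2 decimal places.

32.44

Type-c best response for Firm 2: q₂(c) = (87 − c)/4 − q₁/2.
Firm 1 maximizes expected profit; its first-order condition is 87 − 4q₁ − 2E[q₂] − 3 = 0.
Substituting E[q₂] and solving: E[c₂] = 9.33333, so q₁ = (87 − 2·3 + 9.33333)/6 = 15.0556.
q₂(low-cost) = 12.2222, so P = 87 − 2·(15.0556 + 12.2222) = 32.4444.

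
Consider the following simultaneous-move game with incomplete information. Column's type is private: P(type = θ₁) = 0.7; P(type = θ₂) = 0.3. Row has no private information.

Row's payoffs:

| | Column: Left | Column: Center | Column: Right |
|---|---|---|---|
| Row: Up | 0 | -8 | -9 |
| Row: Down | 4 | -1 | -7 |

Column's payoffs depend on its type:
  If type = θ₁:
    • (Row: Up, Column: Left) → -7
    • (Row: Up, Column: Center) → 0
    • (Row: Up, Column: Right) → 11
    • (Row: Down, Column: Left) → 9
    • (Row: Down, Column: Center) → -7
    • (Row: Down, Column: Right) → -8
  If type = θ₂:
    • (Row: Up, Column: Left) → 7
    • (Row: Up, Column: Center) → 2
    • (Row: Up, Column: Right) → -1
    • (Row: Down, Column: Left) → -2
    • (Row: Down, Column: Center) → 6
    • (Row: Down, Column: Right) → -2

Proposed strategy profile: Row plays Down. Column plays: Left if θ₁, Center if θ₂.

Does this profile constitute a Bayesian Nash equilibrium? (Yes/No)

Yes

Row plays Down: E[Down] = 0.7·(4) + 0.3·(-1) = 2.5; E[Up] = -2.4. Best-responding. ✓
Column (type θ₁), facing Down: Left gives 9, Center gives -7, Right gives -8. Proposed Left is best. ✓
Column (type θ₂), facing Down: Left gives -2, Center gives 6, Right gives -2. Proposed Center is best. ✓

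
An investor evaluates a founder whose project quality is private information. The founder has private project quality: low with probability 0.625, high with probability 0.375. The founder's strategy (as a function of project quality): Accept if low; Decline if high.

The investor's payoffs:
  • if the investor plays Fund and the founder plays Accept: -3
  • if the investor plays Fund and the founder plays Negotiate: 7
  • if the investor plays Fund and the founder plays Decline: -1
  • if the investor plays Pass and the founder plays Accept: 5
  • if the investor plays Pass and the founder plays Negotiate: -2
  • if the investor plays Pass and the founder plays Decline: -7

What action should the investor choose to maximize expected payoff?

E[Fund] = 0.625·(-3) + 0.375·(-1) = -2.25
E[Pass] = 0.625·(5) + 0.375·(-7) = 0.5
Best response: Pass (0.5 is the largest).

Pass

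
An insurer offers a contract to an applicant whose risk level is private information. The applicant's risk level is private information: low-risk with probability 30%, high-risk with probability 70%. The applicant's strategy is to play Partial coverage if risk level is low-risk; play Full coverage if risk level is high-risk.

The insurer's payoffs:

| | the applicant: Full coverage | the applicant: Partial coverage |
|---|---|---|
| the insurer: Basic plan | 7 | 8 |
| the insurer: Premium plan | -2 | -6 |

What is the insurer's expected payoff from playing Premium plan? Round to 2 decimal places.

-3.20

Take the expectation over the applicant's risk level, weighting each type's action by its prior probability.
E[Premium plan] = 0.3·(-6) + 0.7·(-2) = (-1.8) + (-1.4) = -3.2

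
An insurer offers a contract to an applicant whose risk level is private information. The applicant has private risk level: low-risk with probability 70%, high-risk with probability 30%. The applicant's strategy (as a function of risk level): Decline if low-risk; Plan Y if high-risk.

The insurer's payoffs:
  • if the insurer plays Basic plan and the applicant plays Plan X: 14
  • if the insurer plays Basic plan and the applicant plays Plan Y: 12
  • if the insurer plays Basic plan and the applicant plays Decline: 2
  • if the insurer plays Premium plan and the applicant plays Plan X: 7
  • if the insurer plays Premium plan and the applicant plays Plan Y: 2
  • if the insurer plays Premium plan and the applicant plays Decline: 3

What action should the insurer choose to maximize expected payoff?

Basic plan

E[Basic plan] = 0.7·(2) + 0.3·(12) = 5
E[Premium plan] = 0.7·(3) + 0.3·(2) = 2.7
Best response: Basic plan (5 is the largest).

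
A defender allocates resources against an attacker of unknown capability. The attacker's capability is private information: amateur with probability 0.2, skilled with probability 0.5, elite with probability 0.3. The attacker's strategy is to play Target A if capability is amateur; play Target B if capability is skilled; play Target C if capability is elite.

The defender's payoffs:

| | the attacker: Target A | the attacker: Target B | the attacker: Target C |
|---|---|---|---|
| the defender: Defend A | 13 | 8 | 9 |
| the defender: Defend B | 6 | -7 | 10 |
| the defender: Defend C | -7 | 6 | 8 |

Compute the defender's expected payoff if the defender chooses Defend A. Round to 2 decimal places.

E[Defend A] = 0.2·13 + 0.5·8 + 0.3·9 = 2.6 + 4 + 2.7 = 9.3

9.30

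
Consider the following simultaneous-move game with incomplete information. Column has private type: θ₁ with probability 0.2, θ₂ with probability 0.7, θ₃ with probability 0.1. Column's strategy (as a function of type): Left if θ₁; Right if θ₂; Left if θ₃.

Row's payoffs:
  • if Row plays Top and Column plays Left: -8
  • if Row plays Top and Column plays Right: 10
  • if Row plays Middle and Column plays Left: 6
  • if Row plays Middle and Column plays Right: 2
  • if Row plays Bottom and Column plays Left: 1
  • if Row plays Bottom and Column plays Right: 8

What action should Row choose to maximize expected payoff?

Compute Row's expected payoff for each action, taking the expectation over Column's type.
E[Top] = 0.2·(-8) + 0.7·(10) + 0.1·(-8) = 4.6
E[Middle] = 0.2·(6) + 0.7·(2) + 0.1·(6) = 3.2
E[Bottom] = 0.2·(1) + 0.7·(8) + 0.1·(1) = 5.9
Best response: Bottom (5.9 is the largest).

Bottom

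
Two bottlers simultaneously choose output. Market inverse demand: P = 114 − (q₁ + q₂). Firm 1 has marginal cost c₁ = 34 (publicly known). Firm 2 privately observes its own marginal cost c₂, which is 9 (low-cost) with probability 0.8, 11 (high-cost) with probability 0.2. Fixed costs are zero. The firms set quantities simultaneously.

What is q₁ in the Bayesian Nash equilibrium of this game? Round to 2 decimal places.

18.47

Type-c best response for Firm 2: q₂(c) = (114 − c)/2 − q₁/2.
Firm 1 maximizes expected profit; its first-order condition is 114 − 2q₁ − E[q₂] − 34 = 0.
Substituting E[q₂] and solving: E[c₂] = 9.4, so q₁ = (114 − 2·34 + 9.4)/3 = 18.4667.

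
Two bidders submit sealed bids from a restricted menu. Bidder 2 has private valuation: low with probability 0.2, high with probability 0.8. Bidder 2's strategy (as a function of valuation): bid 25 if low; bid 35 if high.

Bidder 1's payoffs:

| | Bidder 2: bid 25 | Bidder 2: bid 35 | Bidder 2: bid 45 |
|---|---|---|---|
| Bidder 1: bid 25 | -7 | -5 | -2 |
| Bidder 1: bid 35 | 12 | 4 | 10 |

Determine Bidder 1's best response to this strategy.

Compute Bidder 1's expected payoff for each action, taking the expectation over Bidder 2's type.
E[bid 25] = 0.2·(-7) + 0.8·(-5) = -5.4
E[bid 35] = 0.2·(12) + 0.8·(4) = 5.6
Best response: bid 35 (5.6 is the largest).

bid 35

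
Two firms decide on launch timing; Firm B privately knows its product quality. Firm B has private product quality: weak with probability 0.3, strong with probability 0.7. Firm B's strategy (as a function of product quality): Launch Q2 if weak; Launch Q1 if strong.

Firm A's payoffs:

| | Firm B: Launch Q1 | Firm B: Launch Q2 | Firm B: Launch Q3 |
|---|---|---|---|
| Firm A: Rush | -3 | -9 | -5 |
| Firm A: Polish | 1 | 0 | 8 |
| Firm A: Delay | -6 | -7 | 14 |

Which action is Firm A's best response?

Polish

E[Rush] = 0.3·(-9) + 0.7·(-3) = -4.8
E[Polish] = 0.3·(0) + 0.7·(1) = 0.7
E[Delay] = 0.3·(-7) + 0.7·(-6) = -6.3
Best response: Polish (0.7 is the largest).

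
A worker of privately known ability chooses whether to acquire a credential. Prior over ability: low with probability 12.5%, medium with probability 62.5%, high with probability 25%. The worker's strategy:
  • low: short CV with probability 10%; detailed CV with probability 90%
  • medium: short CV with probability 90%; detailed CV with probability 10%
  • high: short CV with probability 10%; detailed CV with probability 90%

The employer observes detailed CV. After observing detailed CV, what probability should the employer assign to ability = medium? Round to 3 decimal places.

P(detailed CV) = 0.125·0.9 + 0.625·0.1 + 0.25·0.9 = 0.4
P(medium | detailed CV) = (0.625·0.1) / 0.4 = 0.0625 / 0.4 = 0.15625

0.156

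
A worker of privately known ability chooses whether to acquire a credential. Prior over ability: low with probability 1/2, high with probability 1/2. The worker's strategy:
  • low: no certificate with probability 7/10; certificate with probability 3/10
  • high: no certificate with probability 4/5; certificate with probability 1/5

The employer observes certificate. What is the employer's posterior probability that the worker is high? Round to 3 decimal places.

P(certificate) = (1/2)·(3/10) + (1/2)·(1/5) = 1/4
P(high | certificate) = ((1/2)·(1/5)) / (1/4) = (1/10) / (1/4) = 2/5

0.400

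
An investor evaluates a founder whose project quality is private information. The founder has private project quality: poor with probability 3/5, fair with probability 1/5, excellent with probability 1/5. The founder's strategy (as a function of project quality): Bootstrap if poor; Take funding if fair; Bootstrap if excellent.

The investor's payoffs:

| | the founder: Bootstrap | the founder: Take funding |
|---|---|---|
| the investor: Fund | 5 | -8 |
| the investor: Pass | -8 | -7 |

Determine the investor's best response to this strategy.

Compute the investor's expected payoff for each action, taking the expectation over the founder's type.
E[Fund] = 3/5·(5) + 1/5·(-8) + 1/5·(5) = 12/5
E[Pass] = 3/5·(-8) + 1/5·(-7) + 1/5·(-8) = -39/5
Best response: Fund (12/5 is the largest).

Fund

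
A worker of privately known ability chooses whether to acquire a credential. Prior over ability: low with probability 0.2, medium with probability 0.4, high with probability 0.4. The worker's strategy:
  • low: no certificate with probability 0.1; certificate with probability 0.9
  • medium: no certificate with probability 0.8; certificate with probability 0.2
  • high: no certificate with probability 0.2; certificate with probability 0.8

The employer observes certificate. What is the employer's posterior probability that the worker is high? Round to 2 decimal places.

0.55

Apply Bayes' rule using the sender's strategy as the likelihood.
P(certificate) = 0.2·0.9 + 0.4·0.2 + 0.4·0.8 = 0.58
P(high | certificate) = (0.4·0.8) / 0.58 = 0.32 / 0.58 = 0.551724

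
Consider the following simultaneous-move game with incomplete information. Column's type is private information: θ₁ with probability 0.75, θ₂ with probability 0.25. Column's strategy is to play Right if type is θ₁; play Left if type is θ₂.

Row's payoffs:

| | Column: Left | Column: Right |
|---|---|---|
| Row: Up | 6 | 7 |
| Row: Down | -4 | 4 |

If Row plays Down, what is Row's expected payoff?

Take the expectation over Column's type, weighting each type's action by its prior probability.
E[Down] = 0.75·4 + 0.25·(-4) = 3 + (-1) = 2

2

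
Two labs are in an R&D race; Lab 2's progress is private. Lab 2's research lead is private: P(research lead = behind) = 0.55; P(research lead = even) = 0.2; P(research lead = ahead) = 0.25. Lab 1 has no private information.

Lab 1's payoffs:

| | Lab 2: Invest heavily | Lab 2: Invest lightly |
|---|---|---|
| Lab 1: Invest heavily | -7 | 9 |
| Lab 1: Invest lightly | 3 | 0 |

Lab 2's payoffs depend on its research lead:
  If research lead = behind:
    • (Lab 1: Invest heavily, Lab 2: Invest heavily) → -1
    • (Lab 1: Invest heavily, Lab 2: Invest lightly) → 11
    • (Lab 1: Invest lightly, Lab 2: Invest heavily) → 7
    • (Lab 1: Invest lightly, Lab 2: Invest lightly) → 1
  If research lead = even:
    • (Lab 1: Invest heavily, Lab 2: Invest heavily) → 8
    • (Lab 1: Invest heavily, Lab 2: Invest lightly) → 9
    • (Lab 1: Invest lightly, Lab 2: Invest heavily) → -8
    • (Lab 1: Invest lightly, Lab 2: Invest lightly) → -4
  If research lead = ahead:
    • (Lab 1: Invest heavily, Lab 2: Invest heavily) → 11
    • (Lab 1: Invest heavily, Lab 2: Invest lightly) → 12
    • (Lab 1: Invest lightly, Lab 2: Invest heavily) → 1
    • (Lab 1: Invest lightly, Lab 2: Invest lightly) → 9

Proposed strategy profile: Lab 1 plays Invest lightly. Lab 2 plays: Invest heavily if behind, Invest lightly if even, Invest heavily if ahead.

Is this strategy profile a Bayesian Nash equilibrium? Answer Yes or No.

A profile is a BNE iff every type of every player is best-responding given beliefs about the other side.
Lab 1 plays Invest lightly: E[Invest lightly] = 0.55·(3) + 0.2·(0) + 0.25·(3) = 2.4; E[Invest heavily] = -3.8. Best-responding. ✓
Lab 2 (research lead behind), facing Invest lightly: Invest heavily gives 7, Invest lightly gives 1. Proposed Invest heavily is best. ✓
Lab 2 (research lead even), facing Invest lightly: Invest heavily gives -8, Invest lightly gives -4. Proposed Invest lightly is best. ✓
Lab 2 (research lead ahead), facing Invest lightly: Invest heavily gives 1, Invest lightly gives 9. Proposed Invest heavily is not best — profitable deviation exists. ✗

No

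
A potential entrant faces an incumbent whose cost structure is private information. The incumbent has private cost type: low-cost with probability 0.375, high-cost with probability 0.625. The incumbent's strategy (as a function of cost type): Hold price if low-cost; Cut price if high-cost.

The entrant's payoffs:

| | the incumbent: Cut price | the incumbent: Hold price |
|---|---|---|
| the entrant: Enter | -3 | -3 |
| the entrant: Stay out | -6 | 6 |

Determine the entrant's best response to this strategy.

Stay out

Compute the entrant's expected payoff for each action, taking the expectation over the incumbent's type.
E[Enter] = 0.375·(-3) + 0.625·(-3) = -3
E[Stay out] = 0.375·(6) + 0.625·(-6) = -1.5
Best response: Stay out (-1.5 is the largest).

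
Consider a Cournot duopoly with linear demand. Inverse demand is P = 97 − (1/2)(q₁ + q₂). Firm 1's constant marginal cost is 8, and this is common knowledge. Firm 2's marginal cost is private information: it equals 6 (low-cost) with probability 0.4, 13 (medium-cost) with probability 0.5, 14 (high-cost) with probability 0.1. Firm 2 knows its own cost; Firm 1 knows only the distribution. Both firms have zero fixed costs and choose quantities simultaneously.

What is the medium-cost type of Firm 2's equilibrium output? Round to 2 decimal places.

53.57

Type-c best response for Firm 2: q₂(c) = (97 − c) − q₁/2.
Firm 1 maximizes expected profit; its first-order condition is 97 − q₁ − (1/2)E[q₂] − 8 = 0.
Substituting E[q₂] and solving: E[c₂] = 10.3, so q₁ = (97 − 2·8 + 10.3)/(3/2) = 60.8667.
q₂(medium-cost) = (97 − 13 − (1/2)·60.8667) = 53.5667.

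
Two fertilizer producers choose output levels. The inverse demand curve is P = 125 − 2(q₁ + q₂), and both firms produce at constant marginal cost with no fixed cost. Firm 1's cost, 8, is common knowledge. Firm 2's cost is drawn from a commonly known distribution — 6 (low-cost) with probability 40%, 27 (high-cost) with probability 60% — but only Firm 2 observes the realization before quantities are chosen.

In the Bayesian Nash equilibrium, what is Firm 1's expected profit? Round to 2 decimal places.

Each type of Firm 2 best-responds to q₁; Firm 1 best-responds to the expected q₂ over Firm 2's types.
Firm 2 with cost c maximizes (125 − 2(q₁+q₂) − c)·q₂, giving q₂(c) = (125 − c − 2q₁)/4.
E[c₂] = 0.4·6 + 0.6·27 = 18.6
Firm 1's FOC against E[q₂] yields q₁ = (125 − 2·8 + E[c₂])/6 = (125 − 16 + 18.6)/6 = 21.2667.
E[P] = 125 − 2·(q₁ + E[q₂]) = 50.5333; Firm 1's expected profit = (E[P] − 8)·q₁ = (50.5333 − 8)·21.2667 = 904.542.

904.54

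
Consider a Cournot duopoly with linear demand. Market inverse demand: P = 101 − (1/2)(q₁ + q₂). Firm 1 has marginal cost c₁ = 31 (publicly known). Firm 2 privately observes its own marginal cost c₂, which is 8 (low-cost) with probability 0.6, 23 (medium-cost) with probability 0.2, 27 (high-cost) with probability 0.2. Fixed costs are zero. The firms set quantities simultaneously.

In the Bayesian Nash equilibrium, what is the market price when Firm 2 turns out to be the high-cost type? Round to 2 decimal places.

55.03

Firm 2 with cost c maximizes (101 − (1/2)(q₁+q₂) − c)·q₂, giving q₂(c) = (101 − c − (1/2)q₁).
E[c₂] = 0.6·8 + 0.2·23 + 0.2·27 = 14.8
Firm 1's FOC against E[q₂] yields q₁ = (101 − 2·31 + E[c₂])/(3/2) = (101 − 62 + 14.8)/(3/2) = 35.8667.
q₂(high-cost) = 56.0667, so P = 101 − (1/2)·(35.8667 + 56.0667) = 55.0333.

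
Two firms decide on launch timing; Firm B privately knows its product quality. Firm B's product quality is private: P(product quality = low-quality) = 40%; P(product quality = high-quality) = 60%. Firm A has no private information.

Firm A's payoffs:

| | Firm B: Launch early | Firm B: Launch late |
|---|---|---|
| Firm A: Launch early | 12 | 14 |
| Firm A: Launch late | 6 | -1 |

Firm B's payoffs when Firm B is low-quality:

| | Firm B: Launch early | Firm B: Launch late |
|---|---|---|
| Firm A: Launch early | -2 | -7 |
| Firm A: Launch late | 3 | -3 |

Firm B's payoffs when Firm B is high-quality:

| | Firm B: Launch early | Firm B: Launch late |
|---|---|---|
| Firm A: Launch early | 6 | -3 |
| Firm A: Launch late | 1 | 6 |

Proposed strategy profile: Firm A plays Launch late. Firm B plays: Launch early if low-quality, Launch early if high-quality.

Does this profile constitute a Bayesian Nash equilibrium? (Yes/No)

No

Firm A plays Launch late: E[Launch late] = 0.4·(6) + 0.6·(6) = 6; E[Launch early] = 12. Not best-responding. ✗
Firm B (product quality low-quality), facing Launch late: Launch early gives 3, Launch late gives -3. Proposed Launch early is best. ✓
Firm B (product quality high-quality), facing Launch late: Launch early gives 1, Launch late gives 6. Proposed Launch early is not best — profitable deviation exists. ✗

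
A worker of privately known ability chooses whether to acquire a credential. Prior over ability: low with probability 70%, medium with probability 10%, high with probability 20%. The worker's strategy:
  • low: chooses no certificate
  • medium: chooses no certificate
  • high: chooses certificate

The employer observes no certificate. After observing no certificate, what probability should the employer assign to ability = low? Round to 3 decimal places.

0.875

Apply Bayes' rule using the sender's strategy as the likelihood.
P(no certificate) = 0.7·1 + 0.1·1 + 0.2·0 = 0.8
P(low | no certificate) = (0.7·1) / 0.8 = 0.7 / 0.8 = 0.875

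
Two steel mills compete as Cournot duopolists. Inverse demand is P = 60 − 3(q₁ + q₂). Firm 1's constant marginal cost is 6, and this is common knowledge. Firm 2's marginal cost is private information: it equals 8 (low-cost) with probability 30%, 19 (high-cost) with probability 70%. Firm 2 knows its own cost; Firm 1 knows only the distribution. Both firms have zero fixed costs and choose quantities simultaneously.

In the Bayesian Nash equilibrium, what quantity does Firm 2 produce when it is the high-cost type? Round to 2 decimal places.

Each type of Firm 2 best-responds to q₁; Firm 1 best-responds to the expected q₂ over Firm 2's types.
Firm 2 with cost c maximizes (60 − 3(q₁+q₂) − c)·q₂, giving q₂(c) = (60 − c − 3q₁)/6.
E[c₂] = 0.3·8 + 0.7·19 = 15.7
Firm 1's FOC against E[q₂] yields q₁ = (60 − 2·6 + E[c₂])/9 = (60 − 12 + 15.7)/9 = 7.07778.
q₂(high-cost) = (60 − 19 − 3·7.07778)/6 = 3.29444.

3.29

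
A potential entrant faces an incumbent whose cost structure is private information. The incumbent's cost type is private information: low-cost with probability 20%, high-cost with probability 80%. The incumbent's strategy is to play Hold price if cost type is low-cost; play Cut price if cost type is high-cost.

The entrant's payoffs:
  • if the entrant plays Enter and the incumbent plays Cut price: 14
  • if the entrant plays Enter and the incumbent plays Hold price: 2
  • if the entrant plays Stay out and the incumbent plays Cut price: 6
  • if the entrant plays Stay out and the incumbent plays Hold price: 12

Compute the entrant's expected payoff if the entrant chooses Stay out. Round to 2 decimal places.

E[Stay out] = 0.2·12 + 0.8·6 = 2.4 + 4.8 = 7.2

7.20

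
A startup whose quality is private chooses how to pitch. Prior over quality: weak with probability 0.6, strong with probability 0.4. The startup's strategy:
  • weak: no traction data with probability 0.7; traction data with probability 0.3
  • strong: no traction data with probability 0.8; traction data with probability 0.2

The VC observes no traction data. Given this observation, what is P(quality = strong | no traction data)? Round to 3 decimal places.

0.432

Apply Bayes' rule using the sender's strategy as the likelihood.
P(no traction data) = 0.6·0.7 + 0.4·0.8 = 0.74
P(strong | no traction data) = (0.4·0.8) / 0.74 = 0.32 / 0.74 = 0.432432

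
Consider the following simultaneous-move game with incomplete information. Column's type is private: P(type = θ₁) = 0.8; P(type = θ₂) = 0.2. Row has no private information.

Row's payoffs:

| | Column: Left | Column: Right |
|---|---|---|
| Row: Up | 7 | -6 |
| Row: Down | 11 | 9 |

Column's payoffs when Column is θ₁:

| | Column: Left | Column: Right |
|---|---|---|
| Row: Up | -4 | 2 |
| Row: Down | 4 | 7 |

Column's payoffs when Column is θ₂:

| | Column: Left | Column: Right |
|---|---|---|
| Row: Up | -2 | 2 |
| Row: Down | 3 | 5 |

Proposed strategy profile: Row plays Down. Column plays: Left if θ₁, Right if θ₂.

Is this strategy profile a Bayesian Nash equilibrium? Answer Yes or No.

Row plays Down: E[Down] = 0.8·(11) + 0.2·(9) = 10.6; E[Up] = 4.4. Best-responding. ✓
Column (type θ₁), facing Down: Left gives 4, Right gives 7. Proposed Left is not best — profitable deviation exists. ✗
Column (type θ₂), facing Down: Left gives 3, Right gives 5. Proposed Right is best. ✓

No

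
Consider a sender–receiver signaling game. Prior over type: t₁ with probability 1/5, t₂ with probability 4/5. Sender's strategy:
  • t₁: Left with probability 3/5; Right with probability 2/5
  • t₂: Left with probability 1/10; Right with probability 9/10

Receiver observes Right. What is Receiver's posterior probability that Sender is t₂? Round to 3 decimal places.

0.900

Apply Bayes' rule using the sender's strategy as the likelihood.
P(Right) = (1/5)·(2/5) + (4/5)·(9/10) = 4/5
P(t₂ | Right) = ((4/5)·(9/10)) / (4/5) = (18/25) / (4/5) = 9/10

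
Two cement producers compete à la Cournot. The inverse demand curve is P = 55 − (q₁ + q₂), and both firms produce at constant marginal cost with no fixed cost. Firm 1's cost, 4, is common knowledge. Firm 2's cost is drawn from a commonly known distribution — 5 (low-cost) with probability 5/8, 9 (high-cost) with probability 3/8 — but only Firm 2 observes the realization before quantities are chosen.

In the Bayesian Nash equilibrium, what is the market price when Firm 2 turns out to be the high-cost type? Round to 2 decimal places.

23.08

Type-c best response for Firm 2: q₂(c) = (55 − c)/2 − q₁/2.
Firm 1 maximizes expected profit; its first-order condition is 55 − 2q₁ − E[q₂] − 4 = 0.
Substituting E[q₂] and solving: E[c₂] = 6.5, so q₁ = (55 − 2·4 + 6.5)/3 = 17.8333.
q₂(high-cost) = 14.0833, so P = 55 − (17.8333 + 14.0833) = 23.0833.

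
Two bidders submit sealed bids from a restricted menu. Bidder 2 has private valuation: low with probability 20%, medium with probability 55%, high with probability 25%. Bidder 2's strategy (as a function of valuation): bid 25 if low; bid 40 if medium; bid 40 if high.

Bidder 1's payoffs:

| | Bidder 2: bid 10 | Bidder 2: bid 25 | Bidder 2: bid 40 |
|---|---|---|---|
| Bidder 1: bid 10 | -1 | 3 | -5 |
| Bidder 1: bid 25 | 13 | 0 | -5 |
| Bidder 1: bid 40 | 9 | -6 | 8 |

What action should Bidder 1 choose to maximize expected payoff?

E[bid 10] = 0.2·(3) + 0.55·(-5) + 0.25·(-5) = -3.4
E[bid 25] = 0.2·(0) + 0.55·(-5) + 0.25·(-5) = -4
E[bid 40] = 0.2·(-6) + 0.55·(8) + 0.25·(8) = 5.2
Best response: bid 40 (5.2 is the largest).

bid 40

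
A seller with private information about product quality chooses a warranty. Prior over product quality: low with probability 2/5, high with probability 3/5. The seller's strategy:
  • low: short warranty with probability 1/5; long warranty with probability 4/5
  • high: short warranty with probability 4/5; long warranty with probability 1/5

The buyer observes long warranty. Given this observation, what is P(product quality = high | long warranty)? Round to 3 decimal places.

0.273

P(long warranty) = (2/5)·(4/5) + (3/5)·(1/5) = 11/25
P(high | long warranty) = ((3/5)·(1/5)) / (11/25) = (3/25) / (11/25) = 3/11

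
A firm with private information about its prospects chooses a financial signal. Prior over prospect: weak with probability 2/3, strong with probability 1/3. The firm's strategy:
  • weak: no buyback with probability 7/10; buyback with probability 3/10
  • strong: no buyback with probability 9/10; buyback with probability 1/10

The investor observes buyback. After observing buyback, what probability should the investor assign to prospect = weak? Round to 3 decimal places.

0.857

P(buyback) = (2/3)·(3/10) + (1/3)·(1/10) = 7/30
P(weak | buyback) = ((2/3)·(3/10)) / (7/30) = (1/5) / (7/30) = 6/7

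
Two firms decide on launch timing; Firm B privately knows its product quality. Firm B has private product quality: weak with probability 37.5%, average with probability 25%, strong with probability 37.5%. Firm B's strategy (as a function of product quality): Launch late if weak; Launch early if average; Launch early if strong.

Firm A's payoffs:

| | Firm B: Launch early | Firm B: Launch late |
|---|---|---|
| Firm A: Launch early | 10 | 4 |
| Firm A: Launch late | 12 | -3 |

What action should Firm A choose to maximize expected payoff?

E[Launch early] = 0.375·(4) + 0.25·(10) + 0.375·(10) = 7.75
E[Launch late] = 0.375·(-3) + 0.25·(12) + 0.375·(12) = 6.375
Best response: Launch early (7.75 is the largest).

Launch early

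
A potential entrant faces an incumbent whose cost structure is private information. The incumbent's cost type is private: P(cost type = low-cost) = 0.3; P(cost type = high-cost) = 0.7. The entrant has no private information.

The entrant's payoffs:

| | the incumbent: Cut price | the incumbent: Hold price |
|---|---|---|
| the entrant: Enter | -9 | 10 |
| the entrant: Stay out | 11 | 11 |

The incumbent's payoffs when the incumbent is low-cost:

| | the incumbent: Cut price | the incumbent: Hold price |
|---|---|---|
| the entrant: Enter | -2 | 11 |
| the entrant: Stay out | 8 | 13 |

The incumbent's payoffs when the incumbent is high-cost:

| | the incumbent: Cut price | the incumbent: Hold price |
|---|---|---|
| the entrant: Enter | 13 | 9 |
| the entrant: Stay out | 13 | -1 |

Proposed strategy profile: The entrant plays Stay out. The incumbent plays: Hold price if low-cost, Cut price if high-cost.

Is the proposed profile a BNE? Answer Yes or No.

Yes

The entrant plays Stay out: E[Stay out] = 0.3·(11) + 0.7·(11) = 11; E[Enter] = -3.3. Best-responding. ✓
The incumbent (cost type low-cost), facing Stay out: Cut price gives 8, Hold price gives 13. Proposed Hold price is best. ✓
The incumbent (cost type high-cost), facing Stay out: Cut price gives 13, Hold price gives -1. Proposed Cut price is best. ✓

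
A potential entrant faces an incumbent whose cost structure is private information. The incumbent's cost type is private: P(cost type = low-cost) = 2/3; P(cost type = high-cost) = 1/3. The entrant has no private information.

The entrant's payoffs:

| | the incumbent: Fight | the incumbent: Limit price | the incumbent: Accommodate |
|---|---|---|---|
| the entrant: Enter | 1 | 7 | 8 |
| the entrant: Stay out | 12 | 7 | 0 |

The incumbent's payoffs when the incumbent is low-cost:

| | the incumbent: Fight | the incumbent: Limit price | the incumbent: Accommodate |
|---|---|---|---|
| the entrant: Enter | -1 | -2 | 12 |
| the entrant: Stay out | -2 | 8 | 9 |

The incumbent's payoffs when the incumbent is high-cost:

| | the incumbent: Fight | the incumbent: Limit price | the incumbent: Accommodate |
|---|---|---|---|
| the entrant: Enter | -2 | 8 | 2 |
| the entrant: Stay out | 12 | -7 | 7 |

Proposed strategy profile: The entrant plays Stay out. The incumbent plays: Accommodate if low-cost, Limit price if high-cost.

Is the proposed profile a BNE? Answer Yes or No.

No

The entrant plays Stay out: E[Stay out] = 2/3·(0) + 1/3·(7) = 7/3; E[Enter] = 23/3. Not best-responding. ✗
The incumbent (cost type low-cost), facing Stay out: Fight gives -2, Limit price gives 8, Accommodate gives 9. Proposed Accommodate is best. ✓
The incumbent (cost type high-cost), facing Stay out: Fight gives 12, Limit price gives -7, Accommodate gives 7. Proposed Limit price is not best — profitable deviation exists. ✗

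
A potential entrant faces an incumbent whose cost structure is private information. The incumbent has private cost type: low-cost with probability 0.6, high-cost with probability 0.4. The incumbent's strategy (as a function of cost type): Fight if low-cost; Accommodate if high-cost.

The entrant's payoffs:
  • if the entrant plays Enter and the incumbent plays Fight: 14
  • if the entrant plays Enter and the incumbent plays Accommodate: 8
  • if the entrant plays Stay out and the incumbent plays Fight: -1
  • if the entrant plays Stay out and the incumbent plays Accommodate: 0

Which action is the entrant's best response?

Enter

E[Enter] = 0.6·(14) + 0.4·(8) = 11.6
E[Stay out] = 0.6·(-1) + 0.4·(0) = -0.6
Best response: Enter (11.6 is the largest).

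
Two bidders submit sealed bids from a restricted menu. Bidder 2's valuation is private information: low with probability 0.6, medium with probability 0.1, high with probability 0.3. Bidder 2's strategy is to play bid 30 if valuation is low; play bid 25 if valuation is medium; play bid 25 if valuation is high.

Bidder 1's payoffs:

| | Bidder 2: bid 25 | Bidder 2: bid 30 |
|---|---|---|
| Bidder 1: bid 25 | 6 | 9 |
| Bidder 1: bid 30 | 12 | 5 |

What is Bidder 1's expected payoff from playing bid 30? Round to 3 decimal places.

7.800

Take the expectation over Bidder 2's valuation, weighting each type's action by its prior probability.
E[bid 30] = 0.6·5 + 0.1·12 + 0.3·12 = 3 + 1.2 + 3.6 = 7.8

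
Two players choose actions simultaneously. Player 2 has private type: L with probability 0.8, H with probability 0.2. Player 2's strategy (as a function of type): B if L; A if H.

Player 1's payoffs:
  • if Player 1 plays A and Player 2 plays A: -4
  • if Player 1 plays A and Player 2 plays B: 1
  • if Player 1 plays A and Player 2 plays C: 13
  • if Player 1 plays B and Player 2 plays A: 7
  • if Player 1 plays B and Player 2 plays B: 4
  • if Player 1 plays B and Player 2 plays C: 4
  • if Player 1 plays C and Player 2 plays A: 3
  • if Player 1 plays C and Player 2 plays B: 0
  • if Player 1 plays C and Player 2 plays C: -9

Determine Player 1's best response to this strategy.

Compute Player 1's expected payoff for each action, taking the expectation over Player 2's type.
E[A] = 0.8·(1) + 0.2·(-4) = 0
E[B] = 0.8·(4) + 0.2·(7) = 4.6
E[C] = 0.8·(0) + 0.2·(3) = 0.6
Best response: B (4.6 is the largest).

B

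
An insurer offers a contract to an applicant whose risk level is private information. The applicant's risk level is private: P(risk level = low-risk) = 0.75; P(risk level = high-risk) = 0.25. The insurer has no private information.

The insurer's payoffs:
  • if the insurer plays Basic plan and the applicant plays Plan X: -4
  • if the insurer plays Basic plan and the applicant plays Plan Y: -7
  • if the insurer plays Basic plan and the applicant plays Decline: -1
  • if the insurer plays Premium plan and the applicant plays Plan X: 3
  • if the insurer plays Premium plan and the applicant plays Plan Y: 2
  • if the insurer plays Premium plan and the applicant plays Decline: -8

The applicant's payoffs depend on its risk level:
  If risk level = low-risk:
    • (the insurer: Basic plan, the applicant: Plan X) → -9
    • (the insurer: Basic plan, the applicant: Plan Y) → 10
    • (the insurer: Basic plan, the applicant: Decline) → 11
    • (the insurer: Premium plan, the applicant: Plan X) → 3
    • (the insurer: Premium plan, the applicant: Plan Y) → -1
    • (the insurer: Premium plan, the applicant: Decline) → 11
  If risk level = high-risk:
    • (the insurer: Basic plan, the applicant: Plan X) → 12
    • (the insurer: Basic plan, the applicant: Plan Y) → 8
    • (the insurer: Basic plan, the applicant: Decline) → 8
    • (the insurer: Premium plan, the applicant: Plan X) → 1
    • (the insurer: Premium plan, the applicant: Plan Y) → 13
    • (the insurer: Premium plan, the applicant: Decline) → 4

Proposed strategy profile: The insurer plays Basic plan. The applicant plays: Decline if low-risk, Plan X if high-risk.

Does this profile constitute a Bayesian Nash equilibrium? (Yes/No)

The insurer plays Basic plan: E[Basic plan] = 0.75·(-1) + 0.25·(-4) = -1.75; E[Premium plan] = -5.25. Best-responding. ✓
The applicant (risk level low-risk), facing Basic plan: Plan X gives -9, Plan Y gives 10, Decline gives 11. Proposed Decline is best. ✓
The applicant (risk level high-risk), facing Basic plan: Plan X gives 12, Plan Y gives 8, Decline gives 8. Proposed Plan X is best. ✓

Yes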